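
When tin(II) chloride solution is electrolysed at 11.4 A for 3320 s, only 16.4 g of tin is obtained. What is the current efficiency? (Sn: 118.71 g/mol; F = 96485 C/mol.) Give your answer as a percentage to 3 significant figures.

Q = 11.4 × 3320 = 37850 C
n(e⁻) = 37850 / 96485 = 0.3923 mol
Sn²⁺ + 2e⁻ → Sn, so theoretical n(Sn) = 0.1962 mol → 23.29 g
Efficiency = 16.4 / 23.29 = 0.7042 = 70.4%

70.4%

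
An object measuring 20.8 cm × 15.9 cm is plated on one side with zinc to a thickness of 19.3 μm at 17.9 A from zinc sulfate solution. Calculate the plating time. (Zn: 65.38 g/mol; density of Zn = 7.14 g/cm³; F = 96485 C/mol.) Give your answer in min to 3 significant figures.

12.5 min

Plated area = 20.8 × 15.9 = 330.7 cm²
Volume = 330.7 × 19.3×10⁻⁴ cm = 0.6383 cm³
m(Zn) = 0.6383 × 7.14 = 4.557 g
n(Zn) = 4.557 / 65.38 = 0.06970 mol; n(e⁻) = 2 × 0.06970 = 0.1394 mol
Q = 0.1394 × 96485 = 13450 C
t = 13450 / 17.9 = 751.4 s = 12.5 min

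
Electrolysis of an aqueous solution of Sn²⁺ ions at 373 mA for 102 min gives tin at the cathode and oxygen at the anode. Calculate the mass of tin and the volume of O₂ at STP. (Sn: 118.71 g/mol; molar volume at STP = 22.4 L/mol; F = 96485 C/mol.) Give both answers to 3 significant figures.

1.40 g Sn; 0.132 L O₂

Q = 0.373 × 6120 = 2283 C; n(e⁻) = 2283 / 96485 = 0.02366 mol
Cathode: Sn²⁺ + 2e⁻ → Sn → n(Sn) = 0.02366/2 = 0.01183 mol → 1.40 g
Anode: 2H₂O → O₂ + 4H⁺ + 4e⁻ → n(O₂) = 0.02366/4 = 0.005915 mol → 0.132 L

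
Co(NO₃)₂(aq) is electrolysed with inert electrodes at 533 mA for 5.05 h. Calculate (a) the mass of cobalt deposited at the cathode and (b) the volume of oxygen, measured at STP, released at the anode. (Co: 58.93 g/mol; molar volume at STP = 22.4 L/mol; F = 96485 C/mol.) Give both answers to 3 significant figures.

2.96 g Co; 0.562 L O₂

Q = 0.533 × 18180 = 9690 C; n(e⁻) = 9690 / 96485 = 0.1004 mol
Cathode: Co²⁺ + 2e⁻ → Co → n(Co) = 0.1004/2 = 0.05020 mol → 2.96 g
Anode: 2H₂O → O₂ + 4H⁺ + 4e⁻ → n(O₂) = 0.1004/4 = 0.02510 mol → 0.562 L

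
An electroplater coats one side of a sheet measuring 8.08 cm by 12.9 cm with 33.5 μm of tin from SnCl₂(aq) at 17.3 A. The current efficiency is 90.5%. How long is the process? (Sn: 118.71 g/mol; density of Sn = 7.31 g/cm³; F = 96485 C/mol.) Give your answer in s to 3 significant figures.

265 s

Plated area = 8.08 × 12.9 = 104.2 cm²
Volume = 104.2 × 33.5×10⁻⁴ cm = 0.3491 cm³
m(Sn) = 0.3491 × 7.31 = 2.552 g
n(Sn) = 2.552 / 118.71 = 0.02150 mol; n(e⁻) = 2 × 0.02150 = 0.04300 mol
Q = 0.04300 × 96485 / 0.905 = 4584 C
t = 4584 / 17.3 = 265.0 s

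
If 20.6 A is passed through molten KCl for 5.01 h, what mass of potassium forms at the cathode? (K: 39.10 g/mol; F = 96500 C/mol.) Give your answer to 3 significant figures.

Charge passed = 20.6 × 18036 = 3.715×10^5 C
n(e⁻) = Q/F = 3.715×10^5/96500 = 3.850 mol
K⁺ + e⁻ → K, so n(K) = 3.850 mol
m = 3.850 × 39.10 = 151 g

151 g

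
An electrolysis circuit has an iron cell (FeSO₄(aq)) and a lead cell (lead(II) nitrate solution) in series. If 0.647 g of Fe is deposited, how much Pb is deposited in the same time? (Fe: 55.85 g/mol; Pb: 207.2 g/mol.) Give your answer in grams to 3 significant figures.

2.40 g

n(Fe) = 0.647 / 55.85 = 0.01158 mol
Fe²⁺ + 2e⁻ → Fe, so n(e⁻) = 2 × 0.01158 = 0.02316 mol
Since the cells are in series, n(e⁻) in the Pb cell is also 0.02316 mol.
Pb²⁺ + 2e⁻ → Pb, so n(Pb) = 0.02316 / 2 = 0.01158 mol
m(Pb) = 0.01158 × 207.2 = 2.40 g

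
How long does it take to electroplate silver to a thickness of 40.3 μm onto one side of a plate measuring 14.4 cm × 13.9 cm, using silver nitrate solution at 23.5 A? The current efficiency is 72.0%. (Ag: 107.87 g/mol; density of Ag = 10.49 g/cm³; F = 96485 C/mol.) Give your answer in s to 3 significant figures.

Plated area = 14.4 × 13.9 = 200.2 cm²
Volume = 200.2 × 40.3×10⁻⁴ cm = 0.8068 cm³
m(Ag) = 0.8068 × 10.49 = 8.463 g
n(Ag) = 8.463 / 107.87 = 0.07846 mol; n(e⁻) = 0.07846 mol
Q = 0.07846 × 96485 / 0.720 = 10510 C
t = 10510 / 23.5 = 447.2 s

447 s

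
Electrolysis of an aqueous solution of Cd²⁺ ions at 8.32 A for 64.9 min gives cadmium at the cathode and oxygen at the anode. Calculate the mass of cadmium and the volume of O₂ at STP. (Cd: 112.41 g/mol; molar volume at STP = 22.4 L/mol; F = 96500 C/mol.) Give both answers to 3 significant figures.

Q = 8.32 × 3894 = 32400 C; n(e⁻) = 32400 / 96500 = 0.3358 mol
Cathode: Cd²⁺ + 2e⁻ → Cd → n(Cd) = 0.3358/2 = 0.1679 mol → 18.9 g
Anode: 2H₂O → O₂ + 4H⁺ + 4e⁻ → n(O₂) = 0.3358/4 = 0.08395 mol → 1.88 L

18.9 g Cd; 1.88 L O₂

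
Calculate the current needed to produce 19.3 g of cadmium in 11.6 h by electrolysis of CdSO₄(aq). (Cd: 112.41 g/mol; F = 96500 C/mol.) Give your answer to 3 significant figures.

0.794 A

n(Cd) = 19.3 / 112.41 = 0.1717 mol
Cd²⁺ + 2e⁻ → Cd, so n(e⁻) = 2 × 0.1717 = 0.3434 mol
Q = 0.3434 × 96500 = 33140 C
I = Q / t = 33140 / 41760 s = 0.794 A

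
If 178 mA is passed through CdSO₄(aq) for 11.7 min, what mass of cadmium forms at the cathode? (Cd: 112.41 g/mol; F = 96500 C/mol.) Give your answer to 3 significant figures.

0.0728 g

Q = It = 0.178 × 702 = 125.0 C
Moles of electrons = 125.0 / 96500 = 0.001295 mol
Cd²⁺ + 2e⁻ → Cd, so n(Cd) = 0.001295 / 2 = 6.475×10^-4 mol
m = 6.475×10^-4 × 112.41 = 0.0728 g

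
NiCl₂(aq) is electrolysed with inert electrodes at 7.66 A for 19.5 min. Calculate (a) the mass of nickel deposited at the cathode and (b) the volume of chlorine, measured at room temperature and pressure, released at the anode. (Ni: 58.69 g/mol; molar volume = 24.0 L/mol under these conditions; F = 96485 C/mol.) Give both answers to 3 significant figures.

2.73 g Ni; 1.11 L Cl₂

Q = 7.66 × 1170 = 8962 C; n(e⁻) = 8962 / 96485 = 0.09288 mol
Cathode: Ni²⁺ + 2e⁻ → Ni → n(Ni) = 0.09288/2 = 0.04644 mol → 2.73 g
Anode: 2Cl⁻ → Cl₂ + 2e⁻ → n(Cl₂) = 0.09288/2 = 0.04644 mol → 1.11 L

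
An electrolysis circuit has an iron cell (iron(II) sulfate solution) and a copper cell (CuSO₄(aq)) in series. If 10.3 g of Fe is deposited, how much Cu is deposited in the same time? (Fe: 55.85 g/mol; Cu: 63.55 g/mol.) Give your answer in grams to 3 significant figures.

n(Fe) = 10.3 / 55.85 = 0.1844 mol
Fe²⁺ + 2e⁻ → Fe, so n(e⁻) = 2 × 0.1844 = 0.3688 mol
Same current for the same time ⇒ same n(e⁻) = 0.3688 mol in both cells.
Cu²⁺ + 2e⁻ → Cu, so n(Cu) = 0.3688 / 2 = 0.1844 mol
m(Cu) = 0.1844 × 63.55 = 11.7 g

11.7 g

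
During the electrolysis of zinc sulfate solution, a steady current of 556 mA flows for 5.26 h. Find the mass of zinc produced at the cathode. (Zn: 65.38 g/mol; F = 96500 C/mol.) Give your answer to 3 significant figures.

Q = It = 0.556 × 18936 = 10530 C
n(e⁻) = Q/F = 10530/96500 = 0.1091 mol
Zn²⁺ + 2e⁻ → Zn, so n(Zn) = 0.1091 / 2 = 0.05455 mol
m = 0.05455 × 65.38 = 3.57 g

3.57 g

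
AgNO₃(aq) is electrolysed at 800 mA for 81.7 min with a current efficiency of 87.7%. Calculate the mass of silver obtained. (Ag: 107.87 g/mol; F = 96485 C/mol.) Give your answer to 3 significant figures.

3.85 g

Q = 0.800 × 4902 = 3922 C
n(e⁻) = 3922 / 96485 = 0.04065 mol
Ag⁺ + e⁻ → Ag, so theoretical m(Ag) = 0.04065 × 107.87 = 4.385 g
Actual mass = 87.7% × 4.385 = 3.85 g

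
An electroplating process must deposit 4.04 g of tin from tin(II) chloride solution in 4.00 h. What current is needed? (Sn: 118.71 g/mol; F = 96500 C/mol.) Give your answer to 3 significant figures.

0.456 A

n(Sn) = 4.04 / 118.71 = 0.03403 mol
Sn²⁺ + 2e⁻ → Sn, so n(e⁻) = 2 × 0.03403 = 0.06806 mol
Q = 0.06806 × 96500 = 6568 C
I = Q / t = 6568 / 14400 s = 0.456 A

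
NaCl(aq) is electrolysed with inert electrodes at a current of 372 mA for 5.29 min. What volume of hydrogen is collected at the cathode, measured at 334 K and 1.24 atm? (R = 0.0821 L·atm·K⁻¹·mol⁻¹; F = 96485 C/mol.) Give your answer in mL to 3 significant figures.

13.5 mL

Charge passed = 0.372 × 317.4 = 118.1 C
n(e⁻) = 118.1 / 96485 = 0.001224 mol
2H⁺ + 2e⁻ → H₂, so n(H₂) = 0.001224 / 2 = 6.120×10^-4 mol
V = nRT/P = 6.120×10^-4 × 0.0821 × 334 / 1.24 = 0.01353 L
= 13.5 mL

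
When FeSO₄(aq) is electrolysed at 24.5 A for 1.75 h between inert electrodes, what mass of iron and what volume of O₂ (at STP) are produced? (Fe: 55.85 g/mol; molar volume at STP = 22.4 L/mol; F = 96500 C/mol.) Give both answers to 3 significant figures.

44.7 g Fe; 8.96 L O₂

Q = 24.5 × 6300 = 1.544×10^5 C; n(e⁻) = 1.544×10^5 / 96500 = 1.600 mol
Cathode: Fe²⁺ + 2e⁻ → Fe → n(Fe) = 1.600/2 = 0.8000 mol → 44.7 g
Anode: 2H₂O → O₂ + 4H⁺ + 4e⁻ → n(O₂) = 1.600/4 = 0.4000 mol → 8.96 L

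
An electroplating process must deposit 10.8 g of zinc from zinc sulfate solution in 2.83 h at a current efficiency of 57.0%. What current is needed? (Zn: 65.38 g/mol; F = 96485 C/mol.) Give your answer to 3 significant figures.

5.49 A

n(Zn) = 10.8 / 65.38 = 0.1652 mol
Zn²⁺ + 2e⁻ → Zn, so n(e⁻) = 2 × 0.1652 = 0.3304 mol
Q = 0.3304 × 96485 / 0.570 = 55930 C
I = Q / t = 55930 / 10188 s = 5.49 A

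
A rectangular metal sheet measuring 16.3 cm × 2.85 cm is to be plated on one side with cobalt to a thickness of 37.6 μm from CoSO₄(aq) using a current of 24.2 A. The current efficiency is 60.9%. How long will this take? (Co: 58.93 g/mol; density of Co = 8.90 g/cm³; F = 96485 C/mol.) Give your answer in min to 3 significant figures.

5.76 min

Plated area = 16.3 × 2.85 = 46.46 cm²
Volume = 46.46 × 37.6×10⁻⁴ cm = 0.1747 cm³
m(Co) = 0.1747 × 8.90 = 1.555 g
n(Co) = 1.555 / 58.93 = 0.02639 mol; n(e⁻) = 2 × 0.02639 = 0.05278 mol
Q = 0.05278 × 96485 / 0.609 = 8362 C
t = 8362 / 24.2 = 345.5 s = 5.76 min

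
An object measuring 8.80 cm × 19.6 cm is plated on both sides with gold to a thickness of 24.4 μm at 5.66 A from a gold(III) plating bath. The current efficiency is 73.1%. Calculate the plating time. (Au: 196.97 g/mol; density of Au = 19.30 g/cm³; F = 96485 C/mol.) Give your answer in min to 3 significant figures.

96.2 min

Plated area = 2 × 8.80 × 19.6 = 345.0 cm²
Volume = 345.0 × 24.4×10⁻⁴ cm = 0.8418 cm³
m(Au) = 0.8418 × 19.30 = 16.25 g
n(Au) = 16.25 / 196.97 = 0.08250 mol; n(e⁻) = 3 × 0.08250 = 0.2475 mol
Q = 0.2475 × 96485 / 0.731 = 32670 C
t = 32670 / 5.66 = 5772 s = 96.2 min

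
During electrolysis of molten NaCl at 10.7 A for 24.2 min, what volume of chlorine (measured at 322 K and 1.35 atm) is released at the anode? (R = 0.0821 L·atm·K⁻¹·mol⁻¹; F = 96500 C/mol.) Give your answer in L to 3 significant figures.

Q = 10.7 A × 1452 s = 15540 C
n(e⁻) = 15540 / 96500 = 0.1610 mol
2Cl⁻ → Cl₂ + 2e⁻, so n(Cl₂) = 0.1610 / 2 = 0.08050 mol
V = nRT/P = 0.08050 × 0.0821 × 322 / 1.35 = 1.576 L

1.58 L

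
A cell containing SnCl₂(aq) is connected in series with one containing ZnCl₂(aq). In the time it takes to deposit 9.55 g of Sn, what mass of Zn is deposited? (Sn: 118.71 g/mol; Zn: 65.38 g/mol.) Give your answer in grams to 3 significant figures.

5.26 g

n(Sn) = 9.55 / 118.71 = 0.08045 mol
Sn²⁺ + 2e⁻ → Sn, so n(e⁻) = 2 × 0.08045 = 0.1609 mol
In series, the same 0.1609 mol of electrons flows through the second cell.
Zn²⁺ + 2e⁻ → Zn, so n(Zn) = 0.1609 / 2 = 0.08045 mol
m(Zn) = 0.08045 × 65.38 = 5.26 g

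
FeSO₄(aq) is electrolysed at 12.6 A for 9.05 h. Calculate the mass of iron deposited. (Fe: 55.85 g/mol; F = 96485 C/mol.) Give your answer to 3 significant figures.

119 g

Charge passed = 12.6 × 32580 = 4.105×10^5 C
n(e⁻) = Q/F = 4.105×10^5/96485 = 4.255 mol
Fe²⁺ + 2e⁻ → Fe, so n(Fe) = 4.255 / 2 = 2.128 mol
m = 2.128 × 55.85 = 119 g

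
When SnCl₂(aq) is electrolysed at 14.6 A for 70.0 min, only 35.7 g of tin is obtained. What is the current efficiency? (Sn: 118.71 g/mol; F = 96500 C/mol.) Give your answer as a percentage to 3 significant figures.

94.7%

Q = 14.6 × 4200 = 61320 C
n(e⁻) = 61320 / 96500 = 0.6354 mol
Sn²⁺ + 2e⁻ → Sn, so theoretical n(Sn) = 0.3177 mol → 37.71 g
Efficiency = 35.7 / 37.71 = 0.9467 = 94.7%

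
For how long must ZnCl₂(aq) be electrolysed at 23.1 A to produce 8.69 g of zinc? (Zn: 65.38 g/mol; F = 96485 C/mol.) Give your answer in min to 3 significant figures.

n(Zn) = 8.69 / 65.38 = 0.1329 mol
Zn²⁺ + 2e⁻ → Zn, so n(e⁻) = 2 × 0.1329 = 0.2658 mol
Q = 0.2658 × 96485 = 25650 C
t = Q / I = 25650 / 23.1 = 1110 s = 18.5 min

18.5 min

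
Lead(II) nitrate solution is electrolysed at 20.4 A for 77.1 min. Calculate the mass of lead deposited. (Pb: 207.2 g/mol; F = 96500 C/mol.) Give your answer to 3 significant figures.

Charge passed = 20.4 × 4626 = 94370 C
n(e⁻) = 94370 / 96500 = 0.9779 mol
Pb²⁺ + 2e⁻ → Pb, so n(Pb) = 0.9779 / 2 = 0.4890 mol
m = 0.4890 × 207.2 = 101 g

101 g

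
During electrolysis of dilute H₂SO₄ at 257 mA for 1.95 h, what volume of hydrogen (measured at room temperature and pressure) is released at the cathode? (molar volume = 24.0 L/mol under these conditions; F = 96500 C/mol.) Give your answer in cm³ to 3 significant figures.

Q = 0.257 A × 7020 s = 1804 C
Moles of electrons = 1804 / 96500 = 0.01869 mol
2H⁺ + 2e⁻ → H₂, so n(H₂) = 0.01869 / 2 = 0.009345 mol
V = 0.009345 × 24.0 = 0.2243 L
= 224 cm³

224 cm³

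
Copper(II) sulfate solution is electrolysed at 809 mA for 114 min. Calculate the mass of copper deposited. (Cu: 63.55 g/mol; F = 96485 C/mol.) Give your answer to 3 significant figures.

1.82 g

Q = 0.809 A × 6840 s = 5534 C
n(e⁻) = Q/F = 5534/96485 = 0.05736 mol
Cu²⁺ + 2e⁻ → Cu, so n(Cu) = 0.05736 / 2 = 0.02868 mol
m = 0.02868 × 63.55 = 1.82 g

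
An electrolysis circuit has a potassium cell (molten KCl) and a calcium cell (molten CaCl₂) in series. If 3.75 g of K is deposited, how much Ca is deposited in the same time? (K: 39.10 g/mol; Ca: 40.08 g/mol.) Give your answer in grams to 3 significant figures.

n(K) = 3.75 / 39.10 = 0.09591 mol
K⁺ + e⁻ → K, so n(e⁻) = 0.09591 mol
In series, the same 0.09591 mol of electrons flows through the second cell.
Ca²⁺ + 2e⁻ → Ca, so n(Ca) = 0.09591 / 2 = 0.04796 mol
m(Ca) = 0.04796 × 40.08 = 1.92 g

1.92 g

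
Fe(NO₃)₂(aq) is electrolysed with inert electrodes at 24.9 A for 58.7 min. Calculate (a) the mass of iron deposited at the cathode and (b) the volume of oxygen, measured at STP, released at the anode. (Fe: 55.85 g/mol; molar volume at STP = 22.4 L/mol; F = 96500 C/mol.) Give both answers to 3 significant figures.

25.4 g Fe; 5.09 L O₂

Q = 24.9 × 3522 = 87700 C; n(e⁻) = 87700 / 96500 = 0.9088 mol
Cathode: Fe²⁺ + 2e⁻ → Fe → n(Fe) = 0.9088/2 = 0.4544 mol → 25.4 g
Anode: 2H₂O → O₂ + 4H⁺ + 4e⁻ → n(O₂) = 0.9088/4 = 0.2272 mol → 5.09 L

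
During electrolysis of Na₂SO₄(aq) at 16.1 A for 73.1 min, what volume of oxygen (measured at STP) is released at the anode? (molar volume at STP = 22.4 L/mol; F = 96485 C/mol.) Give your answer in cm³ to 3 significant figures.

Q = 16.1 A × 4386 s = 70610 C
Moles of electrons = 70610 / 96485 = 0.7318 mol
2H₂O → O₂ + 4H⁺ + 4e⁻, so n(O₂) = 0.7318 / 4 = 0.1830 mol
V = 0.1830 × 22.4 = 4.099 L
= 4100 cm³

4100 cm³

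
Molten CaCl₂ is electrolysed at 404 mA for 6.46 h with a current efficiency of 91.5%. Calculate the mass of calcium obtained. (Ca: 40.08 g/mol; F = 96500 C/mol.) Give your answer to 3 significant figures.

Q = 0.404 × 23256 = 9395 C
n(e⁻) = 9395 / 96500 = 0.09736 mol
Ca²⁺ + 2e⁻ → Ca, so theoretical m(Ca) = 0.04868 × 40.08 = 1.951 g
Actual mass = 91.5% × 1.951 = 1.79 g

1.79 g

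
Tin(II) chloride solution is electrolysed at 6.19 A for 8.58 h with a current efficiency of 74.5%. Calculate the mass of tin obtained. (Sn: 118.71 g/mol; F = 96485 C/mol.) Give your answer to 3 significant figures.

Q = 6.19 × 30888 = 1.912×10^5 C
n(e⁻) = 1.912×10^5 / 96485 = 1.982 mol
Sn²⁺ + 2e⁻ → Sn, so theoretical m(Sn) = 0.9910 × 118.71 = 117.6 g
Actual mass = 74.5% × 117.6 = 87.6 g

87.6 g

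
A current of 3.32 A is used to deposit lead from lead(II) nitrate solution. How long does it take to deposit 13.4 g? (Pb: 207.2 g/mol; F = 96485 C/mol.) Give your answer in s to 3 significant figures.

n(Pb) = 13.4 / 207.2 = 0.06467 mol
Pb²⁺ + 2e⁻ → Pb, so n(e⁻) = 2 × 0.06467 = 0.1293 mol
Q = 0.1293 × 96485 = 12480 C
t = Q / I = 12480 / 3.32 = 3759 s

3760 s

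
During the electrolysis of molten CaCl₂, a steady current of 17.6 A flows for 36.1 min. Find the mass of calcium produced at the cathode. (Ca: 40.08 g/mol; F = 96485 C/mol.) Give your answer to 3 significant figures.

Q = 17.6 A × 2166 s = 38120 C
n(e⁻) = 38120 / 96485 = 0.3951 mol
Ca²⁺ + 2e⁻ → Ca, so n(Ca) = 0.3951 / 2 = 0.1976 mol
m = 0.1976 × 40.08 = 7.92 g

7.92 g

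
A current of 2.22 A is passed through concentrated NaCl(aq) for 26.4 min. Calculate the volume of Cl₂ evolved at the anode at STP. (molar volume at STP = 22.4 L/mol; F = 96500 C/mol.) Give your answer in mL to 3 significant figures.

408 mL

Charge passed = 2.22 × 1584 = 3516 C
Moles of electrons = 3516 / 96500 = 0.03644 mol
2Cl⁻ → Cl₂ + 2e⁻, so n(Cl₂) = 0.03644 / 2 = 0.01822 mol
V = 0.01822 × 22.4 = 0.4081 L
= 408 mL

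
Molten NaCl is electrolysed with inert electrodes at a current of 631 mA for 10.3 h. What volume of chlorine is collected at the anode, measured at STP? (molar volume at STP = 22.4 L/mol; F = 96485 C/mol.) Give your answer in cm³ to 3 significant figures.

Q = It = 0.631 × 37080 = 23400 C
n(e⁻) = 23400 / 96485 = 0.2425 mol
2Cl⁻ → Cl₂ + 2e⁻, so n(Cl₂) = 0.2425 / 2 = 0.1213 mol
V = 0.1213 × 22.4 = 2.717 L
= 2720 cm³

2720 cm³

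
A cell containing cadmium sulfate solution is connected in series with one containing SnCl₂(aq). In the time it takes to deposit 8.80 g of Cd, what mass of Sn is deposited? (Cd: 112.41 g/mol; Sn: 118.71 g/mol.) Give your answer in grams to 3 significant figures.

n(Cd) = 8.80 / 112.41 = 0.07828 mol
Cd²⁺ + 2e⁻ → Cd, so n(e⁻) = 2 × 0.07828 = 0.1566 mol
In series, the same 0.1566 mol of electrons flows through the second cell.
Sn²⁺ + 2e⁻ → Sn, so n(Sn) = 0.1566 / 2 = 0.07830 mol
m(Sn) = 0.07830 × 118.71 = 9.29 g

9.29 g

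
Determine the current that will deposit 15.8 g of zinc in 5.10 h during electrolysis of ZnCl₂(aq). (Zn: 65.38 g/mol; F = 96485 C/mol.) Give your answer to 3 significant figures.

n(Zn) = 15.8 / 65.38 = 0.2417 mol
Zn²⁺ + 2e⁻ → Zn, so n(e⁻) = 2 × 0.2417 = 0.4834 mol
Q = 0.4834 × 96485 = 46640 C
I = Q / t = 46640 / 18360 s = 2.54 A

2.54 A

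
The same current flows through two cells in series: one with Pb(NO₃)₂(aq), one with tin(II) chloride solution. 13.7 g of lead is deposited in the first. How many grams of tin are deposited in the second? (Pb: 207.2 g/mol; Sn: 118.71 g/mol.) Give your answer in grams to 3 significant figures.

n(Pb) = 13.7 / 207.2 = 0.06612 mol
Pb²⁺ + 2e⁻ → Pb, so n(e⁻) = 2 × 0.06612 = 0.1322 mol
Since the cells are in series, n(e⁻) in the Sn cell is also 0.1322 mol.
Sn²⁺ + 2e⁻ → Sn, so n(Sn) = 0.1322 / 2 = 0.06610 mol
m(Sn) = 0.06610 × 118.71 = 7.85 g

7.85 g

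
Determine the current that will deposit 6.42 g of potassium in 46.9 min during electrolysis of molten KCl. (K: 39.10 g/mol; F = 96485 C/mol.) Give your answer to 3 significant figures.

5.63 A

n(K) = 6.42 / 39.10 = 0.1642 mol
K⁺ + e⁻ → K, so n(e⁻) = 0.1642 mol
Q = 0.1642 × 96485 = 15840 C
I = Q / t = 15840 / 2814 s = 5.63 A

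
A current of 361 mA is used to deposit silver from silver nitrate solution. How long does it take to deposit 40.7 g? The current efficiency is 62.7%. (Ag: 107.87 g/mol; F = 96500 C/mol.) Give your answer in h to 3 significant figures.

n(Ag) = 40.7 / 107.87 = 0.3773 mol
Ag⁺ + e⁻ → Ag, so n(e⁻) = 0.3773 mol
Q = 0.3773 × 96500 / 0.627 = 58070 C
t = Q / I = 58070 / 0.361 = 1.609×10^5 s = 44.7 h

44.7 h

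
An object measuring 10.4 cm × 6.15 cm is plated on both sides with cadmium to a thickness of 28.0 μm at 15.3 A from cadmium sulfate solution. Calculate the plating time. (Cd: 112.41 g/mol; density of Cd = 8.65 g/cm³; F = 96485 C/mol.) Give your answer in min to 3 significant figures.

5.79 min

Plated area = 2 × 10.4 × 6.15 = 127.9 cm²
Volume = 127.9 × 28.0×10⁻⁴ cm = 0.3581 cm³
m(Cd) = 0.3581 × 8.65 = 3.098 g
n(Cd) = 3.098 / 112.41 = 0.02756 mol; n(e⁻) = 2 × 0.02756 = 0.05512 mol
Q = 0.05512 × 96485 = 5318 C
t = 5318 / 15.3 = 347.6 s = 5.79 min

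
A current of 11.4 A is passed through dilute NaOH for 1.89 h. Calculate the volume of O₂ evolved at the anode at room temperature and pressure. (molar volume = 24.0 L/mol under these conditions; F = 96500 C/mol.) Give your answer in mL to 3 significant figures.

Charge passed = 11.4 × 6804 = 77570 C
n(e⁻) = 77570 / 96500 = 0.8038 mol
2H₂O → O₂ + 4H⁺ + 4e⁻, so n(O₂) = 0.8038 / 4 = 0.2010 mol
V = 0.2010 × 24.0 = 4.824 L
= 4820 mL

4820 mL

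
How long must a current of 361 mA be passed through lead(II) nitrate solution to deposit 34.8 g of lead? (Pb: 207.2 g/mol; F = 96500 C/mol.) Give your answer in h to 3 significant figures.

n(Pb) = 34.8 / 207.2 = 0.1680 mol
Pb²⁺ + 2e⁻ → Pb, so n(e⁻) = 2 × 0.1680 = 0.3360 mol
Q = 0.3360 × 96500 = 32420 C
t = Q / I = 32420 / 0.361 = 89810 s = 24.9 h

24.9 h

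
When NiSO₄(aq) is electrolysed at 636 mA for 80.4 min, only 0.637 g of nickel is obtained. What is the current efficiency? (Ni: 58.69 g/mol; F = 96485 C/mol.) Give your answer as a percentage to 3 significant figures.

68.3%

Q = 0.636 × 4824 = 3068 C
n(e⁻) = 3068 / 96485 = 0.03180 mol
Ni²⁺ + 2e⁻ → Ni, so theoretical n(Ni) = 0.01590 mol → 0.9332 g
Efficiency = 0.637 / 0.9332 = 0.6826 = 68.3%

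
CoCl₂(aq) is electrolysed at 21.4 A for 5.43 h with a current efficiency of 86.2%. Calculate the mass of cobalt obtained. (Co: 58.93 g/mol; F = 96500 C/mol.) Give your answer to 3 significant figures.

Q = 21.4 × 19548 = 4.183×10^5 C
n(e⁻) = 4.183×10^5 / 96500 = 4.335 mol
Co²⁺ + 2e⁻ → Co, so theoretical m(Co) = 2.168 × 58.93 = 127.8 g
Actual mass = 86.2% × 127.8 = 110 g

110 g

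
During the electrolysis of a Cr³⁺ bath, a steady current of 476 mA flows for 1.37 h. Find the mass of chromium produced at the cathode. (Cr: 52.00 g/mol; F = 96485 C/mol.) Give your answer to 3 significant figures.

0.422 g

Charge passed = 0.476 × 4932 = 2348 C
Moles of electrons = 2348 / 96485 = 0.02434 mol
Cr³⁺ + 3e⁻ → Cr, so n(Cr) = 0.02434 / 3 = 0.008113 mol
m = 0.008113 × 52.00 = 0.422 g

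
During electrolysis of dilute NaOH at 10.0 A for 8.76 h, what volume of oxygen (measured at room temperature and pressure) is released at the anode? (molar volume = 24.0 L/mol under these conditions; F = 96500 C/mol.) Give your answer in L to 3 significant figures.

19.6 L

Q = 10.0 A × 31536 s = 3.154×10^5 C
n(e⁻) = 3.154×10^5 / 96500 = 3.268 mol
2H₂O → O₂ + 4H⁺ + 4e⁻, so n(O₂) = 3.268 / 4 = 0.8170 mol
V = 0.8170 × 24.0 = 19.61 L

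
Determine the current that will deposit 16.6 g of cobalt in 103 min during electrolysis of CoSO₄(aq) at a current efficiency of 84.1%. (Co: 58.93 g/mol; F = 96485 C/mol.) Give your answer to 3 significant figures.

10.5 A

n(Co) = 16.6 / 58.93 = 0.2817 mol
Co²⁺ + 2e⁻ → Co, so n(e⁻) = 2 × 0.2817 = 0.5634 mol
Q = 0.5634 × 96485 / 0.841 = 64640 C
I = Q / t = 64640 / 6180 s = 10.5 A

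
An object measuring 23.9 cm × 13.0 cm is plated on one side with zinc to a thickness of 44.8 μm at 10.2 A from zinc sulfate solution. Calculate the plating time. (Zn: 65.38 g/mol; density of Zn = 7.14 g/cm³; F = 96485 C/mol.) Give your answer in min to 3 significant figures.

47.9 min

Plated area = 23.9 × 13.0 = 310.7 cm²
Volume = 310.7 × 44.8×10⁻⁴ cm = 1.392 cm³
m(Zn) = 1.392 × 7.14 = 9.939 g
n(Zn) = 9.939 / 65.38 = 0.1520 mol; n(e⁻) = 2 × 0.1520 = 0.3040 mol
Q = 0.3040 × 96485 = 29330 C
t = 29330 / 10.2 = 2875 s = 47.9 min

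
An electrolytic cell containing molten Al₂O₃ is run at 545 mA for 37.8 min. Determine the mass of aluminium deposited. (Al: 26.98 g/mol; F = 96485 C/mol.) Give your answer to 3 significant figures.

0.115 g

Q = 0.545 A × 2268 s = 1236 C
n(e⁻) = Q/F = 1236/96485 = 0.01281 mol
Al³⁺ + 3e⁻ → Al, so n(Al) = 0.01281 / 3 = 0.004270 mol
m = 0.004270 × 26.98 = 0.115 g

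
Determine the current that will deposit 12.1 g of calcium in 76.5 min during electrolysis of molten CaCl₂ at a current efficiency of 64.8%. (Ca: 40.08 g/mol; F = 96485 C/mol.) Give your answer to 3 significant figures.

n(Ca) = 12.1 / 40.08 = 0.3019 mol
Ca²⁺ + 2e⁻ → Ca, so n(e⁻) = 2 × 0.3019 = 0.6038 mol
Q = 0.6038 × 96485 / 0.648 = 89900 C
I = Q / t = 89900 / 4590 s = 19.6 A

19.6 A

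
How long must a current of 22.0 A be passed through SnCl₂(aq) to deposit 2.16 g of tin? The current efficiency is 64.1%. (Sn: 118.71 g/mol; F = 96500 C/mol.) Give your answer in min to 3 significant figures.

4.15 min

n(Sn) = 2.16 / 118.71 = 0.01820 mol
Sn²⁺ + 2e⁻ → Sn, so n(e⁻) = 2 × 0.01820 = 0.03640 mol
Q = 0.03640 × 96500 / 0.641 = 5480 C
t = Q / I = 5480 / 22.0 = 249.1 s = 4.15 min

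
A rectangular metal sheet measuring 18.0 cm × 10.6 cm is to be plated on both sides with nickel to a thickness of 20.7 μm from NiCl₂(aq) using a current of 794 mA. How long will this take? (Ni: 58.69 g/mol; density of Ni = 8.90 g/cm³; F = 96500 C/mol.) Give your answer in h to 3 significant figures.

8.09 h

Plated area = 2 × 18.0 × 10.6 = 381.6 cm²
Volume = 381.6 × 20.7×10⁻⁴ cm = 0.7899 cm³
m(Ni) = 0.7899 × 8.90 = 7.030 g
n(Ni) = 7.030 / 58.69 = 0.1198 mol; n(e⁻) = 2 × 0.1198 = 0.2396 mol
Q = 0.2396 × 96500 = 23120 C
t = 23120 / 0.794 = 29120 s = 8.09 h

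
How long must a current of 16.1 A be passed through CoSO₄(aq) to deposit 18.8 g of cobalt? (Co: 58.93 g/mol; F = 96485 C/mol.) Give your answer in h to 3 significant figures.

1.06 h

n(Co) = 18.8 / 58.93 = 0.3190 mol
Co²⁺ + 2e⁻ → Co, so n(e⁻) = 2 × 0.3190 = 0.6380 mol
Q = 0.6380 × 96485 = 61560 C
t = Q / I = 61560 / 16.1 = 3824 s = 1.06 h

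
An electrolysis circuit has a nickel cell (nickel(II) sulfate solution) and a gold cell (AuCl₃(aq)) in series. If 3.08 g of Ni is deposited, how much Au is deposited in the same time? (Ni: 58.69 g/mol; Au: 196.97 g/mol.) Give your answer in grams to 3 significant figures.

n(Ni) = 3.08 / 58.69 = 0.05248 mol
Ni²⁺ + 2e⁻ → Ni, so n(e⁻) = 2 × 0.05248 = 0.1050 mol
Since the cells are in series, n(e⁻) in the Au cell is also 0.1050 mol.
Au³⁺ + 3e⁻ → Au, so n(Au) = 0.1050 / 3 = 0.03500 mol
m(Au) = 0.03500 × 196.97 = 6.89 g

6.89 g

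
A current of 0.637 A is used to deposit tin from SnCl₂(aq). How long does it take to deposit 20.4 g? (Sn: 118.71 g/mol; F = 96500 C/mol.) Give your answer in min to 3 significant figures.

868 min

n(Sn) = 20.4 / 118.71 = 0.1718 mol
Sn²⁺ + 2e⁻ → Sn, so n(e⁻) = 2 × 0.1718 = 0.3436 mol
Q = 0.3436 × 96500 = 33160 C
t = Q / I = 33160 / 0.637 = 52060 s = 868 min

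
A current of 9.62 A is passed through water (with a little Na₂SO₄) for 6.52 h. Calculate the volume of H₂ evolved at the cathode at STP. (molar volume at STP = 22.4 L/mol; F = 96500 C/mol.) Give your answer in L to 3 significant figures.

26.2 L

Charge passed = 9.62 × 23472 = 2.258×10^5 C
Moles of electrons = 2.258×10^5 / 96500 = 2.340 mol
2H⁺ + 2e⁻ → H₂, so n(H₂) = 2.340 / 2 = 1.170 mol
V = 1.170 × 22.4 = 26.21 L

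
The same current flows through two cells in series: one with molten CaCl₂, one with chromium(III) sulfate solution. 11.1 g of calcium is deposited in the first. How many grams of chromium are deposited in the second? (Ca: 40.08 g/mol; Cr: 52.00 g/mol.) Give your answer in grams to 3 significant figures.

n(Ca) = 11.1 / 40.08 = 0.2769 mol
Ca²⁺ + 2e⁻ → Ca, so n(e⁻) = 2 × 0.2769 = 0.5538 mol
Since the cells are in series, n(e⁻) in the Cr cell is also 0.5538 mol.
Cr³⁺ + 3e⁻ → Cr, so n(Cr) = 0.5538 / 3 = 0.1846 mol
m(Cr) = 0.1846 × 52.00 = 9.60 g

9.60 g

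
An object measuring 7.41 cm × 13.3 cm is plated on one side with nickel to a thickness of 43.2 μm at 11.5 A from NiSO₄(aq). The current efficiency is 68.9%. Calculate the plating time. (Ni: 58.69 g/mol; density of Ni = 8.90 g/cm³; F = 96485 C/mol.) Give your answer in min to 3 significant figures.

Plated area = 7.41 × 13.3 = 98.55 cm²
Volume = 98.55 × 43.2×10⁻⁴ cm = 0.4257 cm³
m(Ni) = 0.4257 × 8.90 = 3.789 g
n(Ni) = 3.789 / 58.69 = 0.06456 mol; n(e⁻) = 2 × 0.06456 = 0.1291 mol
Q = 0.1291 × 96485 / 0.689 = 18080 C
t = 18080 / 11.5 = 1572 s = 26.2 min

26.2 min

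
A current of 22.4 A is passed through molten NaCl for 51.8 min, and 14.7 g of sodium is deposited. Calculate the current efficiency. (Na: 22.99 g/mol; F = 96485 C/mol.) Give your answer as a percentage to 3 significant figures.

Q = 22.4 × 3108 = 69620 C
n(e⁻) = 69620 / 96485 = 0.7216 mol
Na⁺ + e⁻ → Na, so theoretical n(Na) = 0.7216 mol → 16.59 g
Efficiency = 14.7 / 16.59 = 0.8861 = 88.6%

88.6%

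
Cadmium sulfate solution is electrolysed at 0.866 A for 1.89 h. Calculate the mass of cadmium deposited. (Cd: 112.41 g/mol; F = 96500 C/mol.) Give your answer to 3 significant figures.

3.43 g

Charge passed = 0.866 × 6804 = 5892 C
n(e⁻) = Q/F = 5892/96500 = 0.06106 mol
Cd²⁺ + 2e⁻ → Cd, so n(Cd) = 0.06106 / 2 = 0.03053 mol
m = 0.03053 × 112.41 = 3.43 g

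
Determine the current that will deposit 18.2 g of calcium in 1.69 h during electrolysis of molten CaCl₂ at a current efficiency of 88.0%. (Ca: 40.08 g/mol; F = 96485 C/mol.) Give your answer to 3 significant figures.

16.4 A

n(Ca) = 18.2 / 40.08 = 0.4541 mol
Ca²⁺ + 2e⁻ → Ca, so n(e⁻) = 2 × 0.4541 = 0.9082 mol
Q = 0.9082 × 96485 / 0.880 = 99580 C
I = Q / t = 99580 / 6084 s = 16.4 A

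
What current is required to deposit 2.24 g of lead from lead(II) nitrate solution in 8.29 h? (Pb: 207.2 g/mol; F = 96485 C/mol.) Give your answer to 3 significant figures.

0.0699 A

n(Pb) = 2.24 / 207.2 = 0.01081 mol
Pb²⁺ + 2e⁻ → Pb, so n(e⁻) = 2 × 0.01081 = 0.02162 mol
Q = 0.02162 × 96485 = 2086 C
I = Q / t = 2086 / 29844 s = 0.0699 A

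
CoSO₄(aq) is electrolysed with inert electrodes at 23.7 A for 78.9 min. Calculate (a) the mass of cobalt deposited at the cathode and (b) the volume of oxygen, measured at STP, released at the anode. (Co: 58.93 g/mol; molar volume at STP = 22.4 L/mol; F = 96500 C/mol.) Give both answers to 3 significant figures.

34.3 g Co; 6.51 L O₂

Q = 23.7 × 4734 = 1.122×10^5 C; n(e⁻) = 1.122×10^5 / 96500 = 1.163 mol
Cathode: Co²⁺ + 2e⁻ → Co → n(Co) = 1.163/2 = 0.5815 mol → 34.3 g
Anode: 2H₂O → O₂ + 4H⁺ + 4e⁻ → n(O₂) = 1.163/4 = 0.2908 mol → 6.51 L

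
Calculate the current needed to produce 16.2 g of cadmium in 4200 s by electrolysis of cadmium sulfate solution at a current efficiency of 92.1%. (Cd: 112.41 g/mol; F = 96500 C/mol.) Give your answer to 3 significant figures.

n(Cd) = 16.2 / 112.41 = 0.1441 mol
Cd²⁺ + 2e⁻ → Cd, so n(e⁻) = 2 × 0.1441 = 0.2882 mol
Q = 0.2882 × 96500 / 0.921 = 30200 C
I = Q / t = 30200 / 4200 s = 7.19 A

7.19 A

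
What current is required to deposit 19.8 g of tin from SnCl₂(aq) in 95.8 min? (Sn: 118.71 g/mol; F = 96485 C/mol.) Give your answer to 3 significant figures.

n(Sn) = 19.8 / 118.71 = 0.1668 mol
Sn²⁺ + 2e⁻ → Sn, so n(e⁻) = 2 × 0.1668 = 0.3336 mol
Q = 0.3336 × 96485 = 32190 C
I = Q / t = 32190 / 5748 s = 5.60 A

5.60 A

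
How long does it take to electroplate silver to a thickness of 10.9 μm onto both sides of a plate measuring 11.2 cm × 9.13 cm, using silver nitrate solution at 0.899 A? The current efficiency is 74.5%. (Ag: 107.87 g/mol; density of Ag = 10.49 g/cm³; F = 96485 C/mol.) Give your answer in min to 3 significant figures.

52.0 min

Plated area = 2 × 11.2 × 9.13 = 204.5 cm²
Volume = 204.5 × 10.9×10⁻⁴ cm = 0.2229 cm³
m(Ag) = 0.2229 × 10.49 = 2.338 g
n(Ag) = 2.338 / 107.87 = 0.02167 mol; n(e⁻) = 0.02167 mol
Q = 0.02167 × 96485 / 0.745 = 2806 C
t = 2806 / 0.899 = 3121 s = 52.0 min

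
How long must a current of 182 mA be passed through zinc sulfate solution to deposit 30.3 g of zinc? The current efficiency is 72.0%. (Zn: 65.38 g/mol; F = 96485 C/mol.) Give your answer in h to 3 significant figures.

190 h

n(Zn) = 30.3 / 65.38 = 0.4634 mol
Zn²⁺ + 2e⁻ → Zn, so n(e⁻) = 2 × 0.4634 = 0.9268 mol
Q = 0.9268 × 96485 / 0.720 = 1.242×10^5 C
t = Q / I = 1.242×10^5 / 0.182 = 6.824×10^5 s = 190 h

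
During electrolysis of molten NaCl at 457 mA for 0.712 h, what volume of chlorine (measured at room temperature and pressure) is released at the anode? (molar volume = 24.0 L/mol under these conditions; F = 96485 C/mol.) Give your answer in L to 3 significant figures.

0.146 L

Charge passed = 0.457 × 2563.2 = 1171 C
Moles of electrons = 1171 / 96485 = 0.01214 mol
2Cl⁻ → Cl₂ + 2e⁻, so n(Cl₂) = 0.01214 / 2 = 0.006070 mol
V = 0.006070 × 24.0 = 0.1457 L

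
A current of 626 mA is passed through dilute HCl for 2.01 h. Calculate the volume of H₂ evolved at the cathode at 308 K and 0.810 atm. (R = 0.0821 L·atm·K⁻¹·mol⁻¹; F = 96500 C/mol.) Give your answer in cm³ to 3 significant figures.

Q = It = 0.626 × 7236 = 4530 C
Moles of electrons = 4530 / 96500 = 0.04694 mol
2H⁺ + 2e⁻ → H₂, so n(H₂) = 0.04694 / 2 = 0.02347 mol
V = nRT/P = 0.02347 × 0.0821 × 308 / 0.810 = 0.7327 L
= 733 cm³

733 cm³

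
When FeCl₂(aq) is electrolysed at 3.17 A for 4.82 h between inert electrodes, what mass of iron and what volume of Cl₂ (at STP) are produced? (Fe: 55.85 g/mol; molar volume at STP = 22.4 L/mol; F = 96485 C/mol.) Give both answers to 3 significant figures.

15.9 g Fe; 6.39 L Cl₂

Q = 3.17 × 17352 = 55010 C; n(e⁻) = 55010 / 96485 = 0.5701 mol
Cathode: Fe²⁺ + 2e⁻ → Fe → n(Fe) = 0.5701/2 = 0.2851 mol → 15.9 g
Anode: 2Cl⁻ → Cl₂ + 2e⁻ → n(Cl₂) = 0.5701/2 = 0.2851 mol → 6.39 L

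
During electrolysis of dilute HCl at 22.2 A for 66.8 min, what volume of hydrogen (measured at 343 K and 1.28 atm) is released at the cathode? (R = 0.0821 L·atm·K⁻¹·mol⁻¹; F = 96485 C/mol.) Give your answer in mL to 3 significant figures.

Q = It = 22.2 × 4008 = 88980 C
n(e⁻) = Q/F = 88980/96485 = 0.9222 mol
2H⁺ + 2e⁻ → H₂, so n(H₂) = 0.9222 / 2 = 0.4611 mol
V = nRT/P = 0.4611 × 0.0821 × 343 / 1.28 = 10.14 L
= 10100 mL

10100 mL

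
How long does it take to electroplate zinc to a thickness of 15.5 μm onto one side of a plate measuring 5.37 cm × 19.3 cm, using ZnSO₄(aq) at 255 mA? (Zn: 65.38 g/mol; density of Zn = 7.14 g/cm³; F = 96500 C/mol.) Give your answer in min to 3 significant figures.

Plated area = 5.37 × 19.3 = 103.6 cm²
Volume = 103.6 × 15.5×10⁻⁴ cm = 0.1606 cm³
m(Zn) = 0.1606 × 7.14 = 1.147 g
n(Zn) = 1.147 / 65.38 = 0.01754 mol; n(e⁻) = 2 × 0.01754 = 0.03508 mol
Q = 0.03508 × 96500 = 3385 C
t = 3385 / 0.255 = 13270 s = 221 min

221 min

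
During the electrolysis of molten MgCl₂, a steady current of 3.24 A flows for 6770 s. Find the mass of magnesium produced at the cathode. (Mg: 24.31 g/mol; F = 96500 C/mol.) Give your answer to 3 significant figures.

Charge passed = 3.24 × 6770 = 21930 C
n(e⁻) = Q/F = 21930/96500 = 0.2273 mol
Mg²⁺ + 2e⁻ → Mg, so n(Mg) = 0.2273 / 2 = 0.1137 mol
m = 0.1137 × 24.31 = 2.76 g

2.76 g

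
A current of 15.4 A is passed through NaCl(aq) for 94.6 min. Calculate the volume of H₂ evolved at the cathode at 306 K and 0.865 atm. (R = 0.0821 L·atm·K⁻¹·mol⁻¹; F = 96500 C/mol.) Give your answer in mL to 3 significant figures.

Q = It = 15.4 × 5676 = 87410 C
n(e⁻) = Q/F = 87410/96500 = 0.9058 mol
2H⁺ + 2e⁻ → H₂, so n(H₂) = 0.9058 / 2 = 0.4529 mol
V = nRT/P = 0.4529 × 0.0821 × 306 / 0.865 = 13.15 L
= 13200 mL

13200 mL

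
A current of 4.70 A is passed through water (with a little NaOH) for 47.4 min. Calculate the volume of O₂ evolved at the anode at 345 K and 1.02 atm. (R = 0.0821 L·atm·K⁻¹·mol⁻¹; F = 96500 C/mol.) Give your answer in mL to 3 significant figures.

Q = 4.70 A × 2844 s = 13370 C
n(e⁻) = 13370 / 96500 = 0.1385 mol
2H₂O → O₂ + 4H⁺ + 4e⁻, so n(O₂) = 0.1385 / 4 = 0.03463 mol
V = nRT/P = 0.03463 × 0.0821 × 345 / 1.02 = 0.9616 L
= 962 mL

962 mL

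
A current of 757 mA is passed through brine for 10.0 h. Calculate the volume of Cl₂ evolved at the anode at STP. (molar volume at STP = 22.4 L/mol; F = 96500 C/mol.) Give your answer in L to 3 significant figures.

Q = 0.757 A × 36000 s = 27250 C
Moles of electrons = 27250 / 96500 = 0.2824 mol
2Cl⁻ → Cl₂ + 2e⁻, so n(Cl₂) = 0.2824 / 2 = 0.1412 mol
V = 0.1412 × 22.4 = 3.163 L

3.16 L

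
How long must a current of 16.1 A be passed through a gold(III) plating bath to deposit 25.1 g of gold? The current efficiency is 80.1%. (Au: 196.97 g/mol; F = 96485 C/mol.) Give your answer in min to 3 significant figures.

n(Au) = 25.1 / 196.97 = 0.1274 mol
Au³⁺ + 3e⁻ → Au, so n(e⁻) = 3 × 0.1274 = 0.3822 mol
Q = 0.3822 × 96485 / 0.801 = 46040 C
t = Q / I = 46040 / 16.1 = 2860 s = 47.7 min

47.7 min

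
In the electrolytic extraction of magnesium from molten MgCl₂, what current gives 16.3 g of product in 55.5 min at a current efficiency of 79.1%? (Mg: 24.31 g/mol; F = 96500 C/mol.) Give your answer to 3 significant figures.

n(Mg) = 16.3 / 24.31 = 0.6705 mol
Mg²⁺ + 2e⁻ → Mg, so n(e⁻) = 2 × 0.6705 = 1.341 mol
Q = 1.341 × 96500 / 0.791 = 1.636×10^5 C
I = Q / t = 1.636×10^5 / 3330 s = 49.1 A

49.1 A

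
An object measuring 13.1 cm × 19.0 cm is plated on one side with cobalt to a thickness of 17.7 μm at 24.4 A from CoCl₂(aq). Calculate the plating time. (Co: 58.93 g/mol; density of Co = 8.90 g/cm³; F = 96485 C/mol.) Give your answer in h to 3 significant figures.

0.146 h

Plated area = 13.1 × 19.0 = 248.9 cm²
Volume = 248.9 × 17.7×10⁻⁴ cm = 0.4406 cm³
m(Co) = 0.4406 × 8.90 = 3.921 g
n(Co) = 3.921 / 58.93 = 0.06654 mol; n(e⁻) = 2 × 0.06654 = 0.1331 mol
Q = 0.1331 × 96485 = 12840 C
t = 12840 / 24.4 = 526.2 s = 0.146 h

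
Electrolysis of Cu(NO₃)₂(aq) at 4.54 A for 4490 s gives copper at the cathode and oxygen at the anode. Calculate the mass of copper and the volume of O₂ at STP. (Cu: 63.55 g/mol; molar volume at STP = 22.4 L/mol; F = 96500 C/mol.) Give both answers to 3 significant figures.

Q = 4.54 × 4490 = 20380 C; n(e⁻) = 20380 / 96500 = 0.2112 mol
Cathode: Cu²⁺ + 2e⁻ → Cu → n(Cu) = 0.2112/2 = 0.1056 mol → 6.71 g
Anode: 2H₂O → O₂ + 4H⁺ + 4e⁻ → n(O₂) = 0.2112/4 = 0.05280 mol → 1.18 L

6.71 g Cu; 1.18 L O₂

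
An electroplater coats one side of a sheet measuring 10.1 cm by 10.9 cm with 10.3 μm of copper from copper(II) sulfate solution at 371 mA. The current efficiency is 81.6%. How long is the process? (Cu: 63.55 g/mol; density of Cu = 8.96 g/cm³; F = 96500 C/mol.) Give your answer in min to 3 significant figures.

170 min

Plated area = 10.1 × 10.9 = 110.1 cm²
Volume = 110.1 × 10.3×10⁻⁴ cm = 0.1134 cm³
m(Cu) = 0.1134 × 8.96 = 1.016 g
n(Cu) = 1.016 / 63.55 = 0.01599 mol; n(e⁻) = 2 × 0.01599 = 0.03198 mol
Q = 0.03198 × 96500 / 0.816 = 3782 C
t = 3782 / 0.371 = 10190 s = 170 min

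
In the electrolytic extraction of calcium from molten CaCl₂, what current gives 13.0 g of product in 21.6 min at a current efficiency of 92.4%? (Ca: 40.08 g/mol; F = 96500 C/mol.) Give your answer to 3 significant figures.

52.3 A

n(Ca) = 13.0 / 40.08 = 0.3244 mol
Ca²⁺ + 2e⁻ → Ca, so n(e⁻) = 2 × 0.3244 = 0.6488 mol
Q = 0.6488 × 96500 / 0.924 = 67760 C
I = Q / t = 67760 / 1296 s = 52.3 A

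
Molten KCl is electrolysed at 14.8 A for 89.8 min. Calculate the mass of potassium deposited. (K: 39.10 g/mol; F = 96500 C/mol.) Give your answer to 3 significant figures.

32.3 g

Charge passed = 14.8 × 5388 = 79740 C
n(e⁻) = Q/F = 79740/96500 = 0.8263 mol
K⁺ + e⁻ → K, so n(K) = 0.8263 mol
m = 0.8263 × 39.10 = 32.3 g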